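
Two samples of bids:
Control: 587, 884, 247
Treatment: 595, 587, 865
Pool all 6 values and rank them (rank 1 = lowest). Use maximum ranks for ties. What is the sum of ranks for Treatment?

Sorted (ascending): 247, 587, 587, 595, 865, 884
The 2 values of 587 occupy positions 2–3 → each gets rank 3.
Treatment values → pooled ranks: 595→4, 587→3, 865→5
Rank sum = 4 + 3 + 5 = 12

12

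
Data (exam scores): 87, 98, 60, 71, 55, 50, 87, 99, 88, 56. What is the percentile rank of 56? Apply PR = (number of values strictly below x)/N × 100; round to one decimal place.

N = 10.
Strictly below 56: 2. Equal to 56: 1.
PR = 2/10 × 100 = 20.0

20.0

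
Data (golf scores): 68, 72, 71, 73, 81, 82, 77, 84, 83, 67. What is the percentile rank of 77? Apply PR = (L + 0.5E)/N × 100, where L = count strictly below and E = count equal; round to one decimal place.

N = 10.
Strictly below 77: 5. Equal to 77: 1.
PR = (5 + 0.5·1)/10 × 100 = 55.0

55.0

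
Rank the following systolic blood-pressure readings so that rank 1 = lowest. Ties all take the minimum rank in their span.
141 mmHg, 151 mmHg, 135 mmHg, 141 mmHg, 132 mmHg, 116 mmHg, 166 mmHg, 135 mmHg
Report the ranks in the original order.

5, 7, 3, 5, 2, 1, 8, 3

Sorted (ascending): 116, 132, 135, 135, 141, 141, 151, 166
The 2 values of 135 occupy positions 3–4 → each gets rank 3.
The 2 values of 141 occupy positions 5–6 → each gets rank 5.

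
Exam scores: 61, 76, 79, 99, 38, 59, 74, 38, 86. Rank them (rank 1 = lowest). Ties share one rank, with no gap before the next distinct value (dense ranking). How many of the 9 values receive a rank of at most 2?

Sorted (ascending): 38, 38, 59, 61, 74, 76, 79, 86, 99
The 2 values of 38 share dense rank 1.
Remaining distinct values take the next consecutive integers.
Ranks ≤ 2: {1, 1, 2} → 3 values.

3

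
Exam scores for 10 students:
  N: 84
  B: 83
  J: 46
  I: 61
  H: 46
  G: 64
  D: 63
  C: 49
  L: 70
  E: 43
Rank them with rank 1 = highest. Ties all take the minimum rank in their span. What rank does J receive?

8

Sorted (descending): 84, 83, 70, 64, 63, 61, 49, 46, 46, 43
The 2 values of 46 occupy positions 8–9 → each gets rank 8.
J has value 46 → rank 8.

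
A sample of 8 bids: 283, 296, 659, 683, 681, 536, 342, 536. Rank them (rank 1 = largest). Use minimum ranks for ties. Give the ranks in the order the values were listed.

8, 7, 3, 1, 2, 4, 6, 4

Sorted (descending): 683, 681, 659, 536, 536, 342, 296, 283
The 2 values of 536 occupy positions 4–5 → each gets rank 4.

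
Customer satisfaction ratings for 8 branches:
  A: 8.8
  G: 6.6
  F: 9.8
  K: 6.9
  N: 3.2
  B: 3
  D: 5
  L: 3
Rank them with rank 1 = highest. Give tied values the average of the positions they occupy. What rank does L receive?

Sorted (descending): 9.8, 8.8, 6.9, 6.6, 5, 3.2, 3, 3
The 2 values of 3 occupy positions 7–8 → average rank (7+8)/2 = 7.5.
L has value 3 → rank 7.5.

7.5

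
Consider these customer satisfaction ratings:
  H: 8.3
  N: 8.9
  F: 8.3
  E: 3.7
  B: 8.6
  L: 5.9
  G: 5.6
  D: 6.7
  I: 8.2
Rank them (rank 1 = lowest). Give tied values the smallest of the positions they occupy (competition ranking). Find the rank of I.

5

Sorted (ascending): 3.7, 5.6, 5.9, 6.7, 8.2, 8.3, 8.3, 8.6, 8.9
The 2 values of 8.3 occupy positions 6–7 → each gets rank 6.
I has value 8.2 → rank 5.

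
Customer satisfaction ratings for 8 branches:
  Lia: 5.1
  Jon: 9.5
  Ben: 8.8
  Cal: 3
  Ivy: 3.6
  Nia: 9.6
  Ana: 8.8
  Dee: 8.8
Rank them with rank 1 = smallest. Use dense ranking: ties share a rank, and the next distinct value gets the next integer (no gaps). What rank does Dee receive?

4

Sorted (ascending): 3, 3.6, 5.1, 8.8, 8.8, 8.8, 9.5, 9.6
The 3 values of 8.8 share dense rank 4.
Remaining distinct values take the next consecutive integers.
Dee has value 8.8 → rank 4.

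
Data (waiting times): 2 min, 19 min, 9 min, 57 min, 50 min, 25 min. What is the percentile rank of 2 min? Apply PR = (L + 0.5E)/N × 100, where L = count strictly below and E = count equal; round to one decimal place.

N = 6.
Strictly below 2: 0. Equal to 2: 1.
PR = (0 + 0.5·1)/6 × 100 = 8.3

8.3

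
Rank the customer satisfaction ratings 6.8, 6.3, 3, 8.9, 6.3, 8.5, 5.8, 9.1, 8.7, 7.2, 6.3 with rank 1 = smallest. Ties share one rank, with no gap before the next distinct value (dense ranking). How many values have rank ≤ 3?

5

Sorted (ascending): 3, 5.8, 6.3, 6.3, 6.3, 6.8, 7.2, 8.5, 8.7, 8.9, 9.1
The 3 values of 6.3 share dense rank 3.
Remaining distinct values take the next consecutive integers.
Ranks ≤ 3: {1, 2, 3, 3, 3} → 5 values.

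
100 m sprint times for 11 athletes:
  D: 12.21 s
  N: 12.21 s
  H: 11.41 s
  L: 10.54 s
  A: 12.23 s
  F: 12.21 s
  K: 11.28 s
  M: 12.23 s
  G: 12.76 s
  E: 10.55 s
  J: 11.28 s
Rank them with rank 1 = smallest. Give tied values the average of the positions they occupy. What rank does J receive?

3.5

Sorted (ascending): 10.54, 10.55, 11.28, 11.28, 11.41, 12.21, 12.21, 12.21, 12.23, 12.23, 12.76
The 2 values of 11.28 occupy positions 3–4 → average rank (3+4)/2 = 3.5.
The 3 values of 12.21 occupy positions 6–8 → average rank 7.
The 2 values of 12.23 occupy positions 9–10 → average rank (9+10)/2 = 9.5.
J has value 11.28 s → rank 3.5.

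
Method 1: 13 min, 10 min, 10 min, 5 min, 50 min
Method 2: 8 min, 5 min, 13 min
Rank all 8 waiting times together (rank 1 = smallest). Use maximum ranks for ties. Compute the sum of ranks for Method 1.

Sorted (ascending): 5, 5, 8, 10, 10, 13, 13, 50
The 2 values of 5 occupy positions 1–2 → each gets rank 2.
The 2 values of 10 occupy positions 4–5 → each gets rank 5.
The 2 values of 13 occupy positions 6–7 → each gets rank 7.
Method 1 values → pooled ranks: 13→7, 10→5, 10→5, 5→2, 50→8
Rank sum = 7 + 5 + 5 + 2 + 8 = 27

27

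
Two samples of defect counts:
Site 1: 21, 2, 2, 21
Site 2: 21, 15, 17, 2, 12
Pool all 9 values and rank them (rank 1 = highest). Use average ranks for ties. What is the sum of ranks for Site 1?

20

Sorted (descending): 21, 21, 21, 17, 15, 12, 2, 2, 2
The 3 values of 21 occupy positions 1–3 → average rank 2.
The 3 values of 2 occupy positions 7–9 → average rank 8.
Site 1 values → pooled ranks: 21→2, 2→8, 2→8, 21→2
Rank sum = 2 + 8 + 8 + 2 = 20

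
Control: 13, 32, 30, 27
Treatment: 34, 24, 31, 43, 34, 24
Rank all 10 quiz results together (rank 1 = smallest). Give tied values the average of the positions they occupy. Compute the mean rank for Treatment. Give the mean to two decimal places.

6.33

Sorted (ascending): 13, 24, 24, 27, 30, 31, 32, 34, 34, 43
The 2 values of 24 occupy positions 2–3 → average rank (2+3)/2 = 2.5.
The 2 values of 34 occupy positions 8–9 → average rank (8+9)/2 = 8.5.
Treatment values → pooled ranks: 34→8.5, 24→2.5, 31→6, 43→10, 34→8.5, 24→2.5
Mean rank = (8.5 + 2.5 + 6 + 10 + 8.5 + 2.5) / 6 = 6.33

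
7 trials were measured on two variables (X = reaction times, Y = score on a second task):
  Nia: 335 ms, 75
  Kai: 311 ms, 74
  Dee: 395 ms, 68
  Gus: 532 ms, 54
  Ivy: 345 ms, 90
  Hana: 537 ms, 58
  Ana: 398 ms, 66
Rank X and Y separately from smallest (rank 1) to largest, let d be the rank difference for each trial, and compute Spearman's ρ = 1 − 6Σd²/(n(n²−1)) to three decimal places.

Ranks of variable 1: 2, 1, 4, 6, 3, 7, 5
Ranks of variable 2: 6, 5, 4, 1, 7, 2, 3
d = r₁ − r₂: -4, -4, 0, 5, -4, 5, 2
d²: 16, 16, 0, 25, 16, 25, 4; Σd² = 102
ρ = 1 − 6·102/(7·48) = 1 − 612/336 = -0.821

-0.821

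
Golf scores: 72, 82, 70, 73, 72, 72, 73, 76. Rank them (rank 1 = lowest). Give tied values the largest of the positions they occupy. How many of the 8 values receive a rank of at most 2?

1

Sorted (ascending): 70, 72, 72, 72, 73, 73, 76, 82
The 3 values of 72 occupy positions 2–4 → each gets rank 4.
The 2 values of 73 occupy positions 5–6 → each gets rank 6.
Ranks ≤ 2: {1} → 1 value.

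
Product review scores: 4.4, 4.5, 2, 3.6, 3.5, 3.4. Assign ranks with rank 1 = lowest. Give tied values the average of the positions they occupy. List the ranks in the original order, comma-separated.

5, 6, 1, 4, 3, 2

Sorted (ascending): 2, 3.4, 3.5, 3.6, 4.4, 4.5
No ties — each value takes its position as its rank.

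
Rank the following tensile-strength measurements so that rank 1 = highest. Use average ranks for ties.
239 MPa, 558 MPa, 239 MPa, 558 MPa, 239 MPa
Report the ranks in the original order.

4, 1.5, 4, 1.5, 4

Sorted (descending): 558, 558, 239, 239, 239
The 2 values of 558 occupy positions 1–2 → average rank (1+2)/2 = 1.5.
The 3 values of 239 occupy positions 3–5 → average rank 4.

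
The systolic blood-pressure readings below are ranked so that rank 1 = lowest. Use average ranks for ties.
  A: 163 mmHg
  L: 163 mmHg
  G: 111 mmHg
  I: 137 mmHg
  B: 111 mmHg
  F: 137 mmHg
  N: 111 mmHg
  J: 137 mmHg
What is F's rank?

Sorted (ascending): 111, 111, 111, 137, 137, 137, 163, 163
The 3 values of 111 occupy positions 1–3 → average rank 2.
The 3 values of 137 occupy positions 4–6 → average rank 5.
The 2 values of 163 occupy positions 7–8 → average rank (7+8)/2 = 7.5.
F has value 137 mmHg → rank 5.

5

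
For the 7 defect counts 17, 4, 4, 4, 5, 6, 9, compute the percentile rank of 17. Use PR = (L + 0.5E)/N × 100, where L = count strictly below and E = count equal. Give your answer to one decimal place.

92.9

N = 7.
Strictly below 17: 6. Equal to 17: 1.
PR = (6 + 0.5·1)/7 × 100 = 92.9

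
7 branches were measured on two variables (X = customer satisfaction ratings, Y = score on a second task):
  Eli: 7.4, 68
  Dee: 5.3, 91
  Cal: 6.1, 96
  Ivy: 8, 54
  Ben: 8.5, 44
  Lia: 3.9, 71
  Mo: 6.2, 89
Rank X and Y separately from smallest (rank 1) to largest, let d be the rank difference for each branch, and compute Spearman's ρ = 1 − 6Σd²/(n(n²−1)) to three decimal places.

-0.750

Ranks of variable 1: 5, 2, 3, 6, 7, 1, 4
Ranks of variable 2: 3, 6, 7, 2, 1, 4, 5
d = r₁ − r₂: 2, -4, -4, 4, 6, -3, -1
d²: 4, 16, 16, 16, 36, 9, 1; Σd² = 98
ρ = 1 − 6·98/(7·48) = 1 − 588/336 = -0.750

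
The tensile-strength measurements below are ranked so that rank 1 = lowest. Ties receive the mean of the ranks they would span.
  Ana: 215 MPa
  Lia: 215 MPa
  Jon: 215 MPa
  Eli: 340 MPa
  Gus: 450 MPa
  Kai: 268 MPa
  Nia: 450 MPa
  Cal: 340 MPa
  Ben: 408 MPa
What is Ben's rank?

7

Sorted (ascending): 215, 215, 215, 268, 340, 340, 408, 450, 450
The 3 values of 215 occupy positions 1–3 → average rank 2.
The 2 values of 340 occupy positions 5–6 → average rank (5+6)/2 = 5.5.
The 2 values of 450 occupy positions 8–9 → average rank (8+9)/2 = 8.5.
Ben has value 408 MPa → rank 7.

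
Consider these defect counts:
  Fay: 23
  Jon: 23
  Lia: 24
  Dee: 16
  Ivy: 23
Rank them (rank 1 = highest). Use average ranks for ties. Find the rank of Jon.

3

Sorted (descending): 24, 23, 23, 23, 16
The 3 values of 23 occupy positions 2–4 → average rank 3.
Jon has value 23 → rank 3.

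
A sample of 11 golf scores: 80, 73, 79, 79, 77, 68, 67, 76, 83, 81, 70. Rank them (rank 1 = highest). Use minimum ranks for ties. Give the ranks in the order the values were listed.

Sorted (descending): 83, 81, 80, 79, 79, 77, 76, 73, 70, 68, 67
The 2 values of 79 occupy positions 4–5 → each gets rank 4.

3, 8, 4, 4, 6, 10, 11, 7, 1, 2, 9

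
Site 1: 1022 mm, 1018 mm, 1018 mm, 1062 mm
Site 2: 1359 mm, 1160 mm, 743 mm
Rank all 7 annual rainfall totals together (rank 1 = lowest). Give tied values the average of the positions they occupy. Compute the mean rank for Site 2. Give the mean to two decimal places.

4.67

Sorted (ascending): 743, 1018, 1018, 1022, 1062, 1160, 1359
The 2 values of 1018 occupy positions 2–3 → average rank (2+3)/2 = 2.5.
Site 2 values → pooled ranks: 1359→7, 1160→6, 743→1
Mean rank = (7 + 6 + 1) / 3 = 4.67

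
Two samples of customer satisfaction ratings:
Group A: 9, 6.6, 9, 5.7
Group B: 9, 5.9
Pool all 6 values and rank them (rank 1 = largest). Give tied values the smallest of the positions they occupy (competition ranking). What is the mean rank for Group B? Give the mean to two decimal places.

Sorted (descending): 9, 9, 9, 6.6, 5.9, 5.7
The 3 values of 9 occupy positions 1–3 → each gets rank 1.
Group B values → pooled ranks: 9→1, 5.9→5
Mean rank = (1 + 5) / 2 = 3.00

3.00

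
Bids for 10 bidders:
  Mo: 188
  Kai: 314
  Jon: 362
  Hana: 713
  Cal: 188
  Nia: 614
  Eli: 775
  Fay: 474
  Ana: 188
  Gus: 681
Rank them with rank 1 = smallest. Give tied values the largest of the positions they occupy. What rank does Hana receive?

Sorted (ascending): 188, 188, 188, 314, 362, 474, 614, 681, 713, 775
The 3 values of 188 occupy positions 1–3 → each gets rank 3.
Hana has value 713 → rank 9.

9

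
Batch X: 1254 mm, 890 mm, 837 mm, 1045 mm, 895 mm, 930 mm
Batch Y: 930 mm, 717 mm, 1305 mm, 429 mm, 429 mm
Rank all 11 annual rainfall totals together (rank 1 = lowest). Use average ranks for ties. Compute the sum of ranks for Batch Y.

Sorted (ascending): 429, 429, 717, 837, 890, 895, 930, 930, 1045, 1254, 1305
The 2 values of 429 occupy positions 1–2 → average rank (1+2)/2 = 1.5.
The 2 values of 930 occupy positions 7–8 → average rank (7+8)/2 = 7.5.
Batch Y values → pooled ranks: 930→7.5, 717→3, 1305→11, 429→1.5, 429→1.5
Rank sum = 7.5 + 3 + 11 + 1.5 + 1.5 = 24.5

24.5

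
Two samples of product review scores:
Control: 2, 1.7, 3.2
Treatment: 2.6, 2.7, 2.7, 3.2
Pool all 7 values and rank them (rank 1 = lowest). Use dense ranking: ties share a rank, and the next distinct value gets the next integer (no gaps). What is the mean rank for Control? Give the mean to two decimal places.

Sorted (ascending): 1.7, 2, 2.6, 2.7, 2.7, 3.2, 3.2
The 2 values of 2.7 share dense rank 4.
The 2 values of 3.2 share dense rank 5.
Remaining distinct values take the next consecutive integers.
Control values → pooled ranks: 2→2, 1.7→1, 3.2→5
Mean rank = (2 + 1 + 5) / 3 = 2.67

2.67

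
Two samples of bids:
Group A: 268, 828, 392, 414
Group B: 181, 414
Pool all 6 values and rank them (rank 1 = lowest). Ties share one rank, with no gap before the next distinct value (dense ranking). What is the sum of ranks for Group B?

5

Sorted (ascending): 181, 268, 392, 414, 414, 828
The 2 values of 414 share dense rank 4.
Remaining distinct values take the next consecutive integers.
Group B values → pooled ranks: 181→1, 414→4
Rank sum = 1 + 4 = 5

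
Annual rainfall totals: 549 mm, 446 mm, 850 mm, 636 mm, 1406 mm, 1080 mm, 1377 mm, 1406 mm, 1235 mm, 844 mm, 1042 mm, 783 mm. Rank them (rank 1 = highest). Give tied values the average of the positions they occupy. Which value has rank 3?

1377

Sorted (descending): 1406, 1406, 1377, 1235, 1080, 1042, 850, 844, 783, 636, 549, 446
The 2 values of 1406 occupy positions 1–2 → average rank (1+2)/2 = 1.5.
Rank 3 → value 1377.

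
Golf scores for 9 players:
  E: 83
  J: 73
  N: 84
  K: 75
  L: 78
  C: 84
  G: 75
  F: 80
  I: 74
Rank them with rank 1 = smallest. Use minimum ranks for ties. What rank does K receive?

Sorted (ascending): 73, 74, 75, 75, 78, 80, 83, 84, 84
The 2 values of 75 occupy positions 3–4 → each gets rank 3.
The 2 values of 84 occupy positions 8–9 → each gets rank 8.
K has value 75 → rank 3.

3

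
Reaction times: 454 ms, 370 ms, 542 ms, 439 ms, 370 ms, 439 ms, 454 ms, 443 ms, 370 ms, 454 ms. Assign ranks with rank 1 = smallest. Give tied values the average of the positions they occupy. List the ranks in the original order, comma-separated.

Sorted (ascending): 370, 370, 370, 439, 439, 443, 454, 454, 454, 542
The 3 values of 370 occupy positions 1–3 → average rank 2.
The 2 values of 439 occupy positions 4–5 → average rank (4+5)/2 = 4.5.
The 3 values of 454 occupy positions 7–9 → average rank 8.

8, 2, 10, 4.5, 2, 4.5, 8, 6, 2, 8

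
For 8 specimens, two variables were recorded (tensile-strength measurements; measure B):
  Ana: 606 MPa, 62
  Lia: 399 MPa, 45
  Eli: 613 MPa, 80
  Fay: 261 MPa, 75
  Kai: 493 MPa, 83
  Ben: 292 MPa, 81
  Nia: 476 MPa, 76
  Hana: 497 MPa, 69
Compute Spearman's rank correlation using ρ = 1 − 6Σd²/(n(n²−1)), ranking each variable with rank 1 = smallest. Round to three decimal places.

-0.024

Ranks of variable 1: 7, 3, 8, 1, 5, 2, 4, 6
Ranks of variable 2: 2, 1, 6, 4, 8, 7, 5, 3
d = r₁ − r₂: 5, 2, 2, -3, -3, -5, -1, 3
d²: 25, 4, 4, 9, 9, 25, 1, 9; Σd² = 86
ρ = 1 − 6·86/(8·63) = 1 − 516/504 = -0.024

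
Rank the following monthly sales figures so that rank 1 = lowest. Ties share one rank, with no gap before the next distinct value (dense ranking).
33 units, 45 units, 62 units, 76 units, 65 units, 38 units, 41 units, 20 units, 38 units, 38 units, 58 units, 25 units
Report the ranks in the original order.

Sorted (ascending): 20, 25, 33, 38, 38, 38, 41, 45, 58, 62, 65, 76
The 3 values of 38 share dense rank 4.
Remaining distinct values take the next consecutive integers.

3, 6, 8, 10, 9, 4, 5, 1, 4, 4, 7, 2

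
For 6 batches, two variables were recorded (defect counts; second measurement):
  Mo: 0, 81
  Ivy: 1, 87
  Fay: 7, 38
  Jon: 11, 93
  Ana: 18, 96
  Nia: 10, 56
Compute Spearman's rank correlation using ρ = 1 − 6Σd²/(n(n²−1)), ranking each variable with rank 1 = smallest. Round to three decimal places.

Ranks of variable 1: 1, 2, 3, 5, 6, 4
Ranks of variable 2: 3, 4, 1, 5, 6, 2
d = r₁ − r₂: -2, -2, 2, 0, 0, 2
d²: 4, 4, 4, 0, 0, 4; Σd² = 16
ρ = 1 − 6·16/(6·35) = 1 − 96/210 = 0.543

0.543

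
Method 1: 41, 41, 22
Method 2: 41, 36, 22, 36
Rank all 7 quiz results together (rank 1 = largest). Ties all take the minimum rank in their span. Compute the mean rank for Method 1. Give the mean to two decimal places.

Sorted (descending): 41, 41, 41, 36, 36, 22, 22
The 3 values of 41 occupy positions 1–3 → each gets rank 1.
The 2 values of 36 occupy positions 4–5 → each gets rank 4.
The 2 values of 22 occupy positions 6–7 → each gets rank 6.
Method 1 values → pooled ranks: 41→1, 41→1, 22→6
Mean rank = (1 + 1 + 6) / 3 = 2.67

2.67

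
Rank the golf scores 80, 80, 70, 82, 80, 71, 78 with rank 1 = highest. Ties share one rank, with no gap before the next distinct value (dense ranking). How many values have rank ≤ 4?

Sorted (descending): 82, 80, 80, 80, 78, 71, 70
The 3 values of 80 share dense rank 2.
Remaining distinct values take the next consecutive integers.
Ranks ≤ 4: {1, 2, 2, 2, 3, 4} → 6 values.

6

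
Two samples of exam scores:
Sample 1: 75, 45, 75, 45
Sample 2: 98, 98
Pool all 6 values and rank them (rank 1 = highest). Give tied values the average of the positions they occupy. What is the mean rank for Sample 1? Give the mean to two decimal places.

Sorted (descending): 98, 98, 75, 75, 45, 45
The 2 values of 98 occupy positions 1–2 → average rank (1+2)/2 = 1.5.
The 2 values of 75 occupy positions 3–4 → average rank (3+4)/2 = 3.5.
The 2 values of 45 occupy positions 5–6 → average rank (5+6)/2 = 5.5.
Sample 1 values → pooled ranks: 75→3.5, 45→5.5, 75→3.5, 45→5.5
Mean rank = (3.5 + 5.5 + 3.5 + 5.5) / 4 = 4.50

4.50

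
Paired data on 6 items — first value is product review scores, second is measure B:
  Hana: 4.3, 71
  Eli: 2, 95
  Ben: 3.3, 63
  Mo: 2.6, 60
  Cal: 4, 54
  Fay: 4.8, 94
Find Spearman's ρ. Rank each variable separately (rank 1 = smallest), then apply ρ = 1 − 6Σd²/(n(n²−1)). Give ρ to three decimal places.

-0.029

Ranks of variable 1: 5, 1, 3, 2, 4, 6
Ranks of variable 2: 4, 6, 3, 2, 1, 5
d = r₁ − r₂: 1, -5, 0, 0, 3, 1
d²: 1, 25, 0, 0, 9, 1; Σd² = 36
ρ = 1 − 6·36/(6·35) = 1 − 216/210 = -0.029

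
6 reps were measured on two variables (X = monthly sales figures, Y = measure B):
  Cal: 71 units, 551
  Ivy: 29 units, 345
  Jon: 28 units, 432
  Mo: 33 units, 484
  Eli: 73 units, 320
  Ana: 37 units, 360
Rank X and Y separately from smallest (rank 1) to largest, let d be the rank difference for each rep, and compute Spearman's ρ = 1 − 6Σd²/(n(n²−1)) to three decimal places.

-0.143

Ranks of variable 1: 5, 2, 1, 3, 6, 4
Ranks of variable 2: 6, 2, 4, 5, 1, 3
d = r₁ − r₂: -1, 0, -3, -2, 5, 1
d²: 1, 0, 9, 4, 25, 1; Σd² = 40
ρ = 1 − 6·40/(6·35) = 1 − 240/210 = -0.143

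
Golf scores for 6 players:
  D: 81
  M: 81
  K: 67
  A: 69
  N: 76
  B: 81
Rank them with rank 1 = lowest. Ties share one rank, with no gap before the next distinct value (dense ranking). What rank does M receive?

4

Sorted (ascending): 67, 69, 76, 81, 81, 81
The 3 values of 81 share dense rank 4.
Remaining distinct values take the next consecutive integers.
M has value 81 → rank 4.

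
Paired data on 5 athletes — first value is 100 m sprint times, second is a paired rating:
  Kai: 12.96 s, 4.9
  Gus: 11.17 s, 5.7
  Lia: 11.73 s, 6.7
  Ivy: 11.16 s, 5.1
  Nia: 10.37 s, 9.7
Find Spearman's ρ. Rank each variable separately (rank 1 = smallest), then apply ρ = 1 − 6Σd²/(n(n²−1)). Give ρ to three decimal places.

Ranks of variable 1: 5, 3, 4, 2, 1
Ranks of variable 2: 1, 3, 4, 2, 5
d = r₁ − r₂: 4, 0, 0, 0, -4
d²: 16, 0, 0, 0, 16; Σd² = 32
ρ = 1 − 6·32/(5·24) = 1 − 192/120 = -0.600

-0.600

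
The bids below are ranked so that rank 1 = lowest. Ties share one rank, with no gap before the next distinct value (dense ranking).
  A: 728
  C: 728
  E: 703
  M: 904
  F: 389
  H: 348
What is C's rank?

4

Sorted (ascending): 348, 389, 703, 728, 728, 904
The 2 values of 728 share dense rank 4.
Remaining distinct values take the next consecutive integers.
C has value 728 → rank 4.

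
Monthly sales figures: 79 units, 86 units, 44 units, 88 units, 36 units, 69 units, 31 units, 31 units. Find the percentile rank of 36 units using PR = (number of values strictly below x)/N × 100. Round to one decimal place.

25.0

N = 8.
Strictly below 36: 2. Equal to 36: 1.
PR = 2/8 × 100 = 25.0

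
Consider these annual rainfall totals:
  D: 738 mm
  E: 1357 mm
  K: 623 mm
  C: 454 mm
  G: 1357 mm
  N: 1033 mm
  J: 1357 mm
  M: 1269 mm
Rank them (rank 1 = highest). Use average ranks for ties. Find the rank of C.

Sorted (descending): 1357, 1357, 1357, 1269, 1033, 738, 623, 454
The 3 values of 1357 occupy positions 1–3 → average rank 2.
C has value 454 mm → rank 8.

8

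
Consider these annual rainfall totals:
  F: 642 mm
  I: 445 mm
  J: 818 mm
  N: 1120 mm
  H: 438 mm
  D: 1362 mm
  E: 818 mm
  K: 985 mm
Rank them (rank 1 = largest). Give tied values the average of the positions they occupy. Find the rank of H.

8

Sorted (descending): 1362, 1120, 985, 818, 818, 642, 445, 438
The 2 values of 818 occupy positions 4–5 → average rank (4+5)/2 = 4.5.
H has value 438 mm → rank 8.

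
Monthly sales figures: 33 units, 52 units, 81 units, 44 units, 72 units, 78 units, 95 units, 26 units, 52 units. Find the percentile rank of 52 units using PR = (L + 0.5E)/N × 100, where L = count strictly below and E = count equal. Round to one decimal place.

N = 9.
Strictly below 52: 3. Equal to 52: 2.
PR = (3 + 0.5·2)/9 × 100 = 44.4

44.4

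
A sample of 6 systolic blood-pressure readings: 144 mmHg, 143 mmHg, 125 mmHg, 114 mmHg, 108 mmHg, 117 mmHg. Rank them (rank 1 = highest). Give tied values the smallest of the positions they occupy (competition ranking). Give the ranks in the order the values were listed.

Sorted (descending): 144, 143, 125, 117, 114, 108
No ties — each value takes its position as its rank.

1, 2, 3, 5, 6, 4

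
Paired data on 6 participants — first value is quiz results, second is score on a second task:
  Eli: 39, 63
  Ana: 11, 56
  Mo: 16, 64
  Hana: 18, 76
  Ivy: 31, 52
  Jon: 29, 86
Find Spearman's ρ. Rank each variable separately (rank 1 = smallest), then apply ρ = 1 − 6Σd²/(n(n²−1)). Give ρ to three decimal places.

Ranks of variable 1: 6, 1, 2, 3, 5, 4
Ranks of variable 2: 3, 2, 4, 5, 1, 6
d = r₁ − r₂: 3, -1, -2, -2, 4, -2
d²: 9, 1, 4, 4, 16, 4; Σd² = 38
ρ = 1 − 6·38/(6·35) = 1 − 228/210 = -0.086

-0.086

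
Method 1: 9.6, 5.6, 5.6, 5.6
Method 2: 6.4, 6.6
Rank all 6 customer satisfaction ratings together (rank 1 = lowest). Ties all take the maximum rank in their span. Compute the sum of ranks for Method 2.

9

Sorted (ascending): 5.6, 5.6, 5.6, 6.4, 6.6, 9.6
The 3 values of 5.6 occupy positions 1–3 → each gets rank 3.
Method 2 values → pooled ranks: 6.4→4, 6.6→5
Rank sum = 4 + 5 = 9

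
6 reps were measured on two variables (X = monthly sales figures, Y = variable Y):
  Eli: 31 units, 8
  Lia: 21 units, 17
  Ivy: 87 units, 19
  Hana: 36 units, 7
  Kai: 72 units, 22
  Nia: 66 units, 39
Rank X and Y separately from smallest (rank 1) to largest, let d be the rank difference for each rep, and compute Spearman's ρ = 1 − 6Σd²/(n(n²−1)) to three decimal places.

Ranks of variable 1: 2, 1, 6, 3, 5, 4
Ranks of variable 2: 2, 3, 4, 1, 5, 6
d = r₁ − r₂: 0, -2, 2, 2, 0, -2
d²: 0, 4, 4, 4, 0, 4; Σd² = 16
ρ = 1 − 6·16/(6·35) = 1 − 96/210 = 0.543

0.543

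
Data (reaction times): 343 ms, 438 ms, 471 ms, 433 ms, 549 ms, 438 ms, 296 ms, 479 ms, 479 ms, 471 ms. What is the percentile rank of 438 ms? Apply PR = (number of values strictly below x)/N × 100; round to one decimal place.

30.0

N = 10.
Strictly below 438: 3. Equal to 438: 2.
PR = 3/10 × 100 = 30.0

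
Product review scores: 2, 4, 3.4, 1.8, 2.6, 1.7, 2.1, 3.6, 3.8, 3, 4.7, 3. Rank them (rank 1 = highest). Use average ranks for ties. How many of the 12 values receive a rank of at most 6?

Sorted (descending): 4.7, 4, 3.8, 3.6, 3.4, 3, 3, 2.6, 2.1, 2, 1.8, 1.7
The 2 values of 3 occupy positions 6–7 → average rank (6+7)/2 = 6.5.
Ranks ≤ 6: {1, 2, 3, 4, 5} → 5 values.

5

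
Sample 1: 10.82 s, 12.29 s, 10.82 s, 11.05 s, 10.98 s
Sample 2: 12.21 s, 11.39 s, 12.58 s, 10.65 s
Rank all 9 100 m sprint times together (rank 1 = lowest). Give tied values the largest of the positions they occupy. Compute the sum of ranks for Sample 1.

Sorted (ascending): 10.65, 10.82, 10.82, 10.98, 11.05, 11.39, 12.21, 12.29, 12.58
The 2 values of 10.82 occupy positions 2–3 → each gets rank 3.
Sample 1 values → pooled ranks: 10.82→3, 12.29→8, 10.82→3, 11.05→5, 10.98→4
Rank sum = 3 + 8 + 3 + 5 + 4 = 23

23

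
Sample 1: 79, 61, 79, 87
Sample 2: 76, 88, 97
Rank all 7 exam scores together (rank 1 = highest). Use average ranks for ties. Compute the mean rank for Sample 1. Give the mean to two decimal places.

4.75

Sorted (descending): 97, 88, 87, 79, 79, 76, 61
The 2 values of 79 occupy positions 4–5 → average rank (4+5)/2 = 4.5.
Sample 1 values → pooled ranks: 79→4.5, 61→7, 79→4.5, 87→3
Mean rank = (4.5 + 7 + 4.5 + 3) / 4 = 4.75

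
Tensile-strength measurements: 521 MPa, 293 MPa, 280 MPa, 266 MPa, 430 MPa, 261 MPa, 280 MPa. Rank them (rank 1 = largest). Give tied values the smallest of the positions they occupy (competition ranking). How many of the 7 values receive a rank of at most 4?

Sorted (descending): 521, 430, 293, 280, 280, 266, 261
The 2 values of 280 occupy positions 4–5 → each gets rank 4.
Ranks ≤ 4: {1, 2, 3, 4, 4} → 5 values.

5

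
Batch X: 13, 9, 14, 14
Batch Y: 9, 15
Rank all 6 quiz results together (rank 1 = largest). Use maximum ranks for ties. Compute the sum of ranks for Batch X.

16

Sorted (descending): 15, 14, 14, 13, 9, 9
The 2 values of 14 occupy positions 2–3 → each gets rank 3.
The 2 values of 9 occupy positions 5–6 → each gets rank 6.
Batch X values → pooled ranks: 13→4, 9→6, 14→3, 14→3
Rank sum = 4 + 6 + 3 + 3 = 16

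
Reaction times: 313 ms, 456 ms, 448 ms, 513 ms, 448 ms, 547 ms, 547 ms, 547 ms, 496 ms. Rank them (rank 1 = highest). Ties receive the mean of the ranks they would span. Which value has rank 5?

Sorted (descending): 547, 547, 547, 513, 496, 456, 448, 448, 313
The 3 values of 547 occupy positions 1–3 → average rank 2.
The 2 values of 448 occupy positions 7–8 → average rank (7+8)/2 = 7.5.
Rank 5 → value 496.

496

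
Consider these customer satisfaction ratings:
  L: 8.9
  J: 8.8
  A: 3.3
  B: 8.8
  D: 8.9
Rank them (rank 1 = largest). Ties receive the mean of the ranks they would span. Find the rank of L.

Sorted (descending): 8.9, 8.9, 8.8, 8.8, 3.3
The 2 values of 8.9 occupy positions 1–2 → average rank (1+2)/2 = 1.5.
The 2 values of 8.8 occupy positions 3–4 → average rank (3+4)/2 = 3.5.
L has value 8.9 → rank 1.5.

1.5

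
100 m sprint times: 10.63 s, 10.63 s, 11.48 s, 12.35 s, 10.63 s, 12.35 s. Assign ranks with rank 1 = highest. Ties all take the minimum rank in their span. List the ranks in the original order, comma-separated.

Sorted (descending): 12.35, 12.35, 11.48, 10.63, 10.63, 10.63
The 2 values of 12.35 occupy positions 1–2 → each gets rank 1.
The 3 values of 10.63 occupy positions 4–6 → each gets rank 4.

4, 4, 3, 1, 4, 1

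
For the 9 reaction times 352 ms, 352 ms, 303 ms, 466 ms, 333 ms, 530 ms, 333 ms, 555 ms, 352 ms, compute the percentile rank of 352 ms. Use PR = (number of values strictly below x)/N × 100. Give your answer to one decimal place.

N = 9.
Strictly below 352: 3. Equal to 352: 3.
PR = 3/9 × 100 = 33.3

33.3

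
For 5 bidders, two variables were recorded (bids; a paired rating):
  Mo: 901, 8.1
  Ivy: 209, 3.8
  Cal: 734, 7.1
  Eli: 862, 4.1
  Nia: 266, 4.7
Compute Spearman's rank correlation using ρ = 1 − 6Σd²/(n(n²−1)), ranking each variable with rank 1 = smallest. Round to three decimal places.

Ranks of variable 1: 5, 1, 3, 4, 2
Ranks of variable 2: 5, 1, 4, 2, 3
d = r₁ − r₂: 0, 0, -1, 2, -1
d²: 0, 0, 1, 4, 1; Σd² = 6
ρ = 1 − 6·6/(5·24) = 1 − 36/120 = 0.700

0.700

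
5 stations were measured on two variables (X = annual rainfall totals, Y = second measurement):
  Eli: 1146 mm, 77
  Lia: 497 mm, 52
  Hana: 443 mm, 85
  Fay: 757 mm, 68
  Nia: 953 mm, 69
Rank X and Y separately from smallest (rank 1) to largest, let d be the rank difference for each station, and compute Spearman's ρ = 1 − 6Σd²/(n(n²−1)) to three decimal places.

Ranks of variable 1: 5, 2, 1, 3, 4
Ranks of variable 2: 4, 1, 5, 2, 3
d = r₁ − r₂: 1, 1, -4, 1, 1
d²: 1, 1, 16, 1, 1; Σd² = 20
ρ = 1 − 6·20/(5·24) = 1 − 120/120 = 0.000

0.000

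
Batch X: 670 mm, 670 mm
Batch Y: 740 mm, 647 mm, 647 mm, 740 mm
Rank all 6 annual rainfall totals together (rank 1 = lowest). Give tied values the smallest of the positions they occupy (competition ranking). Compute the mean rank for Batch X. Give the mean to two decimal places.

Sorted (ascending): 647, 647, 670, 670, 740, 740
The 2 values of 647 occupy positions 1–2 → each gets rank 1.
The 2 values of 670 occupy positions 3–4 → each gets rank 3.
The 2 values of 740 occupy positions 5–6 → each gets rank 5.
Batch X values → pooled ranks: 670→3, 670→3
Mean rank = (3 + 3) / 2 = 3.00

3.00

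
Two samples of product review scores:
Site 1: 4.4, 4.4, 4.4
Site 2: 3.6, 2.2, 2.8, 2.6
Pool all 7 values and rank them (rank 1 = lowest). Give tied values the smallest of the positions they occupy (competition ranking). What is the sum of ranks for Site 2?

10

Sorted (ascending): 2.2, 2.6, 2.8, 3.6, 4.4, 4.4, 4.4
The 3 values of 4.4 occupy positions 5–7 → each gets rank 5.
Site 2 values → pooled ranks: 3.6→4, 2.2→1, 2.8→3, 2.6→2
Rank sum = 4 + 1 + 3 + 2 = 10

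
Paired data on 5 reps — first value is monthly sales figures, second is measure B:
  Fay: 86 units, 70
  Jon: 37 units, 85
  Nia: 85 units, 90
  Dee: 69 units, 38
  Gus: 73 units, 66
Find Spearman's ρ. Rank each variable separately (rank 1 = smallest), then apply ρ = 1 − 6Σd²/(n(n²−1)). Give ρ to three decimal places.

Ranks of variable 1: 5, 1, 4, 2, 3
Ranks of variable 2: 3, 4, 5, 1, 2
d = r₁ − r₂: 2, -3, -1, 1, 1
d²: 4, 9, 1, 1, 1; Σd² = 16
ρ = 1 − 6·16/(5·24) = 1 − 96/120 = 0.200

0.200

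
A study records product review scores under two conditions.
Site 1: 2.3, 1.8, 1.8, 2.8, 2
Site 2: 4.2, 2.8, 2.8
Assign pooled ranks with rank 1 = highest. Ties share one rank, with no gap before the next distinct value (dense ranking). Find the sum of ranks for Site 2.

Sorted (descending): 4.2, 2.8, 2.8, 2.8, 2.3, 2, 1.8, 1.8
The 3 values of 2.8 share dense rank 2.
The 2 values of 1.8 share dense rank 5.
Remaining distinct values take the next consecutive integers.
Site 2 values → pooled ranks: 4.2→1, 2.8→2, 2.8→2
Rank sum = 1 + 2 + 2 = 5

5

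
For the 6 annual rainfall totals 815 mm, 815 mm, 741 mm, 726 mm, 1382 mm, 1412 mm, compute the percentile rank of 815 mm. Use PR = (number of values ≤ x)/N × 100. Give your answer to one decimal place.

66.7

N = 6.
Strictly below 815: 2. Equal to 815: 2.
PR = 4/6 × 100 = 66.7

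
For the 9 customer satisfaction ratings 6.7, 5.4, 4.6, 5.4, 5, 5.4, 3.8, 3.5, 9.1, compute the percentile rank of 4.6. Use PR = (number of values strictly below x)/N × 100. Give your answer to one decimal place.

22.2

N = 9.
Strictly below 4.6: 2. Equal to 4.6: 1.
PR = 2/9 × 100 = 22.2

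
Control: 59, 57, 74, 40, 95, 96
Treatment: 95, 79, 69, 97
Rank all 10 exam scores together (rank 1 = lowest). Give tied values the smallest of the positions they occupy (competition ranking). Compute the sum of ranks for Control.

27

Sorted (ascending): 40, 57, 59, 69, 74, 79, 95, 95, 96, 97
The 2 values of 95 occupy positions 7–8 → each gets rank 7.
Control values → pooled ranks: 59→3, 57→2, 74→5, 40→1, 95→7, 96→9
Rank sum = 3 + 2 + 5 + 1 + 7 + 9 = 27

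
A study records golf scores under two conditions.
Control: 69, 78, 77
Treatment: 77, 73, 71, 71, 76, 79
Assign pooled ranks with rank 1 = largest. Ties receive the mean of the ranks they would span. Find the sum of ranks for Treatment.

30.5

Sorted (descending): 79, 78, 77, 77, 76, 73, 71, 71, 69
The 2 values of 77 occupy positions 3–4 → average rank (3+4)/2 = 3.5.
The 2 values of 71 occupy positions 7–8 → average rank (7+8)/2 = 7.5.
Treatment values → pooled ranks: 77→3.5, 73→6, 71→7.5, 71→7.5, 76→5, 79→1
Rank sum = 3.5 + 6 + 7.5 + 7.5 + 5 + 1 = 30.5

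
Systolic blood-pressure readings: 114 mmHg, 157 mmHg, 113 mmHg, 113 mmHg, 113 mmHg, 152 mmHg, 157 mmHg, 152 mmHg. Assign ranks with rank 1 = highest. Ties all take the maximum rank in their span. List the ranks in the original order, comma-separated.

5, 2, 8, 8, 8, 4, 2, 4

Sorted (descending): 157, 157, 152, 152, 114, 113, 113, 113
The 2 values of 157 occupy positions 1–2 → each gets rank 2.
The 2 values of 152 occupy positions 3–4 → each gets rank 4.
The 3 values of 113 occupy positions 6–8 → each gets rank 8.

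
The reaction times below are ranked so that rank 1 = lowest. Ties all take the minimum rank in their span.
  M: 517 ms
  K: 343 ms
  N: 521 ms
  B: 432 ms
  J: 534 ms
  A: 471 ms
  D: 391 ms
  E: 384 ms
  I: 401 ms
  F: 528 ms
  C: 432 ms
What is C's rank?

Sorted (ascending): 343, 384, 391, 401, 432, 432, 471, 517, 521, 528, 534
The 2 values of 432 occupy positions 5–6 → each gets rank 5.
C has value 432 ms → rank 5.

5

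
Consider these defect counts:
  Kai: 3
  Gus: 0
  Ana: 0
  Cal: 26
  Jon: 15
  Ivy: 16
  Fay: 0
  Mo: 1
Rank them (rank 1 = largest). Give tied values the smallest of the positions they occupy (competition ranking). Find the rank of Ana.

Sorted (descending): 26, 16, 15, 3, 1, 0, 0, 0
The 3 values of 0 occupy positions 6–8 → each gets rank 6.
Ana has value 0 → rank 6.

6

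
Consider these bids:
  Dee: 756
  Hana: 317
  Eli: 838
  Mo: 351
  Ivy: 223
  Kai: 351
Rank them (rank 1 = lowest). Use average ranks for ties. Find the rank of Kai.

Sorted (ascending): 223, 317, 351, 351, 756, 838
The 2 values of 351 occupy positions 3–4 → average rank (3+4)/2 = 3.5.
Kai has value 351 → rank 3.5.

3.5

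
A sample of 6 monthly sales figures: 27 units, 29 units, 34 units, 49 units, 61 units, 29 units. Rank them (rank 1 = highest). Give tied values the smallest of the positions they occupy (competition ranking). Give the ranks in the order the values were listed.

Sorted (descending): 61, 49, 34, 29, 29, 27
The 2 values of 29 occupy positions 4–5 → each gets rank 4.

6, 4, 3, 2, 1, 4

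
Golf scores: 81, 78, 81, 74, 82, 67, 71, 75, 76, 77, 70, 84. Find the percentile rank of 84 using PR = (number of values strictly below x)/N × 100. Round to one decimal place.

91.7

N = 12.
Strictly below 84: 11. Equal to 84: 1.
PR = 11/12 × 100 = 91.7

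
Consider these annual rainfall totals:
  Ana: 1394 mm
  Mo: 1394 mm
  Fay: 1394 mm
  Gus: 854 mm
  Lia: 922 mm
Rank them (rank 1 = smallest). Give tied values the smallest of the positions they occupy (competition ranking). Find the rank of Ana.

3

Sorted (ascending): 854, 922, 1394, 1394, 1394
The 3 values of 1394 occupy positions 3–5 → each gets rank 3.
Ana has value 1394 mm → rank 3.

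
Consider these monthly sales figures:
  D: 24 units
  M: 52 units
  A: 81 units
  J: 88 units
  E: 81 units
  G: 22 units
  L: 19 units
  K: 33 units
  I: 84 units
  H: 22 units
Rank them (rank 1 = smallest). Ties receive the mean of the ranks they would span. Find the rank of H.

Sorted (ascending): 19, 22, 22, 24, 33, 52, 81, 81, 84, 88
The 2 values of 22 occupy positions 2–3 → average rank (2+3)/2 = 2.5.
The 2 values of 81 occupy positions 7–8 → average rank (7+8)/2 = 7.5.
H has value 22 units → rank 2.5.

2.5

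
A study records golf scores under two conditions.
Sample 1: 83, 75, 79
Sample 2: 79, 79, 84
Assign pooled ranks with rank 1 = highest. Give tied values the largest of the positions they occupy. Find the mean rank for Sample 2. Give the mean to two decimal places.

3.67

Sorted (descending): 84, 83, 79, 79, 79, 75
The 3 values of 79 occupy positions 3–5 → each gets rank 5.
Sample 2 values → pooled ranks: 79→5, 79→5, 84→1
Mean rank = (5 + 5 + 1) / 3 = 3.67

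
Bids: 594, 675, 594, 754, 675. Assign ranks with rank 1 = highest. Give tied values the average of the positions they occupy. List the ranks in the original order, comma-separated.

Sorted (descending): 754, 675, 675, 594, 594
The 2 values of 675 occupy positions 2–3 → average rank (2+3)/2 = 2.5.
The 2 values of 594 occupy positions 4–5 → average rank (4+5)/2 = 4.5.

4.5, 2.5, 4.5, 1, 2.5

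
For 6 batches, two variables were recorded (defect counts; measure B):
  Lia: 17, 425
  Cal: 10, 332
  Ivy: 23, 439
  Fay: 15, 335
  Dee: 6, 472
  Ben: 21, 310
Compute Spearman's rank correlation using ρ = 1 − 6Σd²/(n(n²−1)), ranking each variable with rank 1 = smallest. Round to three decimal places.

-0.200

Ranks of variable 1: 4, 2, 6, 3, 1, 5
Ranks of variable 2: 4, 2, 5, 3, 6, 1
d = r₁ − r₂: 0, 0, 1, 0, -5, 4
d²: 0, 0, 1, 0, 25, 16; Σd² = 42
ρ = 1 − 6·42/(6·35) = 1 − 252/210 = -0.200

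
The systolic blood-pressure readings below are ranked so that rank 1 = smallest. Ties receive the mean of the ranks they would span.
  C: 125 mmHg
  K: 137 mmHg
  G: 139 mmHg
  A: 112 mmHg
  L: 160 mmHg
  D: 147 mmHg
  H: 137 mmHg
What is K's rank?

3.5

Sorted (ascending): 112, 125, 137, 137, 139, 147, 160
The 2 values of 137 occupy positions 3–4 → average rank (3+4)/2 = 3.5.
K has value 137 mmHg → rank 3.5.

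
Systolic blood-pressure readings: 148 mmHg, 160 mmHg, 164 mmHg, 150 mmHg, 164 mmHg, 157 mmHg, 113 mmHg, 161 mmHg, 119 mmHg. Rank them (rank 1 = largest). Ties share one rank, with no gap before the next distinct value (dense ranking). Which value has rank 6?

Sorted (descending): 164, 164, 161, 160, 157, 150, 148, 119, 113
The 2 values of 164 share dense rank 1.
Remaining distinct values take the next consecutive integers.
Rank 6 → value 148.

148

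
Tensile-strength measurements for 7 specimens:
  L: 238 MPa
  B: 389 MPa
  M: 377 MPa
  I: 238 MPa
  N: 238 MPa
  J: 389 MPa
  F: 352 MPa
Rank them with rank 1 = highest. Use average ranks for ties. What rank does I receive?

6

Sorted (descending): 389, 389, 377, 352, 238, 238, 238
The 2 values of 389 occupy positions 1–2 → average rank (1+2)/2 = 1.5.
The 3 values of 238 occupy positions 5–7 → average rank 6.
I has value 238 MPa → rank 6.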